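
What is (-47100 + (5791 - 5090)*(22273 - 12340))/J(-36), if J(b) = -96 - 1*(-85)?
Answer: -6915933/11 ≈ -6.2872e+5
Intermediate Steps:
J(b) = -11 (J(b) = -96 + 85 = -11)
(-47100 + (5791 - 5090)*(22273 - 12340))/J(-36) = (-47100 + (5791 - 5090)*(22273 - 12340))/(-11) = (-47100 + 701*9933)*(-1/11) = (-47100 + 6963033)*(-1/11) = 6915933*(-1/11) = -6915933/11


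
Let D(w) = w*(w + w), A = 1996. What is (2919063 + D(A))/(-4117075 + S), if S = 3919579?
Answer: -10887095/197496 ≈ -55.126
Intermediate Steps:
D(w) = 2*w**2 (D(w) = w*(2*w) = 2*w**2)
(2919063 + D(A))/(-4117075 + S) = (2919063 + 2*1996**2)/(-4117075 + 3919579) = (2919063 + 2*3984016)/(-197496) = (2919063 + 7968032)*(-1/197496) = 10887095*(-1/197496) = -10887095/197496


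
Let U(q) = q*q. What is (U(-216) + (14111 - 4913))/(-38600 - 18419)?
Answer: -55854/57019 ≈ -0.97957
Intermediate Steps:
U(q) = q²
(U(-216) + (14111 - 4913))/(-38600 - 18419) = ((-216)² + (14111 - 4913))/(-38600 - 18419) = (46656 + 9198)/(-57019) = 55854*(-1/57019) = -55854/57019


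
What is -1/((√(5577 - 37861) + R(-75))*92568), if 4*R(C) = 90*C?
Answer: 1125/177726872708 + I*√8071/133295154531 ≈ 6.3299e-9 + 6.7398e-10*I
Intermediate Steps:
R(C) = 45*C/2 (R(C) = (90*C)/4 = 45*C/2)
-1/((√(5577 - 37861) + R(-75))*92568) = -1/((√(5577 - 37861) + (45/2)*(-75))*92568) = -1/((√(-32284) - 3375/2)*92568) = -1/((2*I*√8071 - 3375/2)*92568) = -1/((-3375/2 + 2*I*√8071)*92568) = -1/(92568*(-3375/2 + 2*I*√8071))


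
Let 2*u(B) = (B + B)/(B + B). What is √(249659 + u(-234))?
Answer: √998638/2 ≈ 499.66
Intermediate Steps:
u(B) = ½ (u(B) = ((B + B)/(B + B))/2 = ((2*B)/((2*B)))/2 = ((2*B)*(1/(2*B)))/2 = (½)*1 = ½)
√(249659 + u(-234)) = √(249659 + ½) = √(499319/2) = √998638/2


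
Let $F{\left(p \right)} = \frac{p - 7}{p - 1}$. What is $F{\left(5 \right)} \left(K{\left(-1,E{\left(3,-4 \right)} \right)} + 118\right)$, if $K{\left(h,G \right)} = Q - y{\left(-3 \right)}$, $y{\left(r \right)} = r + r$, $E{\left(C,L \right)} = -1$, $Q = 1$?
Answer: $- \frac{125}{2} \approx -62.5$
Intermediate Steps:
$y{\left(r \right)} = 2 r$
$F{\left(p \right)} = \frac{-7 + p}{-1 + p}$
$K{\left(h,G \right)} = 7$ ($K{\left(h,G \right)} = 1 - 2 \left(-3\right) = 1 - -6 = 1 + 6 = 7$)
$F{\left(5 \right)} \left(K{\left(-1,E{\left(3,-4 \right)} \right)} + 118\right) = \frac{-7 + 5}{-1 + 5} \left(7 + 118\right) = \frac{1}{4} \left(-2\right) 125 = \left(- \frac{1}{2}\right) 125 = - \frac{125}{2}$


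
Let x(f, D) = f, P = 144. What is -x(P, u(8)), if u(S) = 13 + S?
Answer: -144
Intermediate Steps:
-x(P, u(8)) = -1*144 = -144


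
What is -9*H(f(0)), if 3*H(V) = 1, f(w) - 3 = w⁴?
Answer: -3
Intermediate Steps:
f(w) = 3 + w⁴
H(V) = ⅓ (H(V) = (⅓)*1 = ⅓)
-9*H(f(0)) = -9*⅓ = -3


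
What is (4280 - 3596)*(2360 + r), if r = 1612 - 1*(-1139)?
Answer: 3495924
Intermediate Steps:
r = 2751 (r = 1612 + 1139 = 2751)
(4280 - 3596)*(2360 + r) = (4280 - 3596)*(2360 + 2751) = 684*5111 = 3495924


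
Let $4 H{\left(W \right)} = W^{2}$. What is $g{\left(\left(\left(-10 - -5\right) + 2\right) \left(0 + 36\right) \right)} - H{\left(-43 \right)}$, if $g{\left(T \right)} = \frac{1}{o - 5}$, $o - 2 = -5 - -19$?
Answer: $- \frac{20335}{44} \approx -462.16$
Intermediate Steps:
$o = 16$ ($o = 2 - -14 = 2 + \left(-5 + 19\right) = 2 + 14 = 16$)
$g{\left(T \right)} = \frac{1}{11}$ ($g{\left(T \right)} = \frac{1}{16 - 5} = \frac{1}{11}$)
$H{\left(W \right)} = \frac{W^{2}}{4}$
$g{\left(\left(\left(-10 - -5\right) + 2\right) \left(0 + 36\right) \right)} - H{\left(-43 \right)} = \frac{1}{11} - \frac{\left(-43\right)^{2}}{4} = \frac{1}{11} - \frac{1}{4} \cdot 1849 = \frac{1}{11} - \frac{1849}{4} = - \frac{20335}{44}$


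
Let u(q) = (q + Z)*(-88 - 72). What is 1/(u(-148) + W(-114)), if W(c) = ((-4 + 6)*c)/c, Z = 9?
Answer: 1/22242 ≈ 4.4960e-5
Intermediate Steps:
u(q) = -1440 - 160*q (u(q) = (q + 9)*(-88 - 72) = (9 + q)*(-160) = -1440 - 160*q)
W(c) = 2 (W(c) = (2*c)/c = 2)
1/(u(-148) + W(-114)) = 1/((-1440 - 160*(-148)) + 2) = 1/((-1440 + 23680) + 2) = 1/(22240 + 2) = 1/22242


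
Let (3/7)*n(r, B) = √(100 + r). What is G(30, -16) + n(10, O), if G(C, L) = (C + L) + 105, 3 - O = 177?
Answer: 119 + 7*√110/3 ≈ 143.47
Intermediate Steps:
O = -174 (O = 3 - 1*177 = 3 - 177 = -174)
n(r, B) = 7*√(100 + r)/3
G(C, L) = 105 + C + L
G(30, -16) + n(10, O) = (105 + 30 - 16) + 7*√(100 + 10)/3 = 119 + 7*√110/3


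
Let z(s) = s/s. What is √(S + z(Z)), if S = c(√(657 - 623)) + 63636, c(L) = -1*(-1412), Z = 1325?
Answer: √65049 ≈ 255.05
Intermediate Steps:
c(L) = 1412
S = 65048 (S = 1412 + 63636 = 65048)
z(s) = 1
√(S + z(Z)) = √(65048 + 1) = √65049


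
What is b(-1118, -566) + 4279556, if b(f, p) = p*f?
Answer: 4912344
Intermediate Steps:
b(f, p) = f*p
b(-1118, -566) + 4279556 = -1118*(-566) + 4279556 = 632788 + 4279556 = 4912344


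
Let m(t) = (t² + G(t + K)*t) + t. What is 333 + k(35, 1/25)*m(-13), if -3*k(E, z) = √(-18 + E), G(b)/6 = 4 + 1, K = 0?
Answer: 333 + 78*√17 ≈ 654.60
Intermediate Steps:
G(b) = 30 (G(b) = 6*(4 + 1) = 6*5 = 30)
k(E, z) = -√(-18 + E)/3
m(t) = t² + 31*t (m(t) = (t² + 30*t) + t = t² + 31*t)
333 + k(35, 1/25)*m(-13) = 333 + (-√(-18 + 35)/3)*(-13*(31 - 13)) = 333 + (-√17/3)*(-13*18) = 333 - √17/3*(-234) = 333 + 78*√17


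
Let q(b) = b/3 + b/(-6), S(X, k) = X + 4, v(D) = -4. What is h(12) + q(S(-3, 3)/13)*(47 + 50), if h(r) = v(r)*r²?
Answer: -44831/78 ≈ -574.76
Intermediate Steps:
S(X, k) = 4 + X
h(r) = -4*r²
q(b) = b/6 (q(b) = b*(⅓) + b*(-⅙) = b/3 - b/6 = b/6)
h(12) + q(S(-3, 3)/13)*(47 + 50) = -4*12² + (((4 - 3)/13)/6)*(47 + 50) = -4*144 + ((1*(1/13))/6)*97 = -576 + ((⅙)*(1/13))*97 = -576 + (1/78)*97 = -576 + 97/78 = -44831/78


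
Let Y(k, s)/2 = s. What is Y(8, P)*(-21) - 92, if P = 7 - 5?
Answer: -176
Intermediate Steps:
P = 2
Y(k, s) = 2*s
Y(8, P)*(-21) - 92 = (2*2)*(-21) - 92 = 4*(-21) - 92 = -84 - 92 = -176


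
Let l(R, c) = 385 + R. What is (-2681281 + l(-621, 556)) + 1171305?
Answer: -1510212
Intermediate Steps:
(-2681281 + l(-621, 556)) + 1171305 = (-2681281 + (385 - 621)) + 1171305 = (-2681281 - 236) + 1171305 = -2681517 + 1171305 = -1510212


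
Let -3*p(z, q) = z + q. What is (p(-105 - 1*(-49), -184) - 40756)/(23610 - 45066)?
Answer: 10169/5364 ≈ 1.8958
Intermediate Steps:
p(z, q) = -q/3 - z/3 (p(z, q) = -(z + q)/3 = -(q + z)/3 = -q/3 - z/3)
(p(-105 - 1*(-49), -184) - 40756)/(23610 - 45066) = ((-⅓*(-184) - (-105 - 1*(-49))/3) - 40756)/(23610 - 45066) = ((184/3 - (-105 + 49)/3) - 40756)/(-21456) = ((184/3 - ⅓*(-56)) - 40756)*(-1/21456) = ((184/3 + 56/3) - 40756)*(-1/21456) = (80 - 40756)*(-1/21456) = -40676*(-1/21456) = 10169/5364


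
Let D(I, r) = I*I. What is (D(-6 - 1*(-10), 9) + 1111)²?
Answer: 1270129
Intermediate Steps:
D(I, r) = I²
(D(-6 - 1*(-10), 9) + 1111)² = ((-6 - 1*(-10))² + 1111)² = ((-6 + 10)² + 1111)² = (4² + 1111)² = (16 + 1111)² = 1127² = 1270129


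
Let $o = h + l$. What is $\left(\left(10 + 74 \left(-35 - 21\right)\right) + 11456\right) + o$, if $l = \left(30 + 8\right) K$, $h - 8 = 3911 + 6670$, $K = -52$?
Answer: $15935$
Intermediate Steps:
$h = 10589$ ($h = 8 + \left(3911 + 6670\right) = 8 + 10581 = 10589$)
$l = -1976$ ($l = \left(30 + 8\right) \left(-52\right) = 38 \left(-52\right) = -1976$)
$o = 8613$ ($o = 10589 - 1976 = 8613$)
$\left(\left(10 + 74 \left(-35 - 21\right)\right) + 11456\right) + o = \left(\left(10 + 74 \left(-35 - 21\right)\right) + 11456\right) + 8613 = \left(\left(10 + 74 \left(-56\right)\right) + 11456\right) + 8613 = \left(\left(10 - 4144\right) + 11456\right) + 8613 = \left(-4134 + 11456\right) + 8613 = 7322 + 8613 = 15935$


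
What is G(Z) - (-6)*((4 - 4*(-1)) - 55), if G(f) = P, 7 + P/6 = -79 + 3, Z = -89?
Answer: -780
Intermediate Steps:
P = -498 (P = -42 + 6*(-79 + 3) = -42 + 6*(-76) = -42 - 456 = -498)
G(f) = -498
G(Z) - (-6)*((4 - 4*(-1)) - 55) = -498 - (-6)*((4 - 4*(-1)) - 55) = -498 - (-6)*((4 + 4) - 55) = -498 - (-6)*(8 - 55) = -498 - (-6)*(-47) = -498 - 1*282 = -498 - 282 = -780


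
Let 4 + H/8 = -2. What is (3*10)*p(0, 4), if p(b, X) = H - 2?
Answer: -1500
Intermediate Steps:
H = -48 (H = -32 + 8*(-2) = -32 - 16 = -48)
p(b, X) = -50 (p(b, X) = -48 - 2 = -50)
(3*10)*p(0, 4) = (3*10)*(-50) = 30*(-50) = -1500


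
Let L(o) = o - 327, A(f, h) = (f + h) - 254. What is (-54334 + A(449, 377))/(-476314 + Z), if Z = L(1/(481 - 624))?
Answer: 3843983/34079832 ≈ 0.11279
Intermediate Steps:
A(f, h) = -254 + f + h
L(o) = -327 + o
Z = -46762/143 (Z = -327 + 1/(481 - 624) = -327 + 1/(-143) = -327 - 1/143 = -46762/143 ≈ -327.01)
(-54334 + A(449, 377))/(-476314 + Z) = (-54334 + (-254 + 449 + 377))/(-476314 - 46762/143) = (-54334 + 572)/(-68159664/143) = -53762*(-143/68159664) = 3843983/34079832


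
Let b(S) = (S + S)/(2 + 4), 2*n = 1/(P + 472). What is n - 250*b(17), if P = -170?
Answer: -2566997/1812 ≈ -1416.7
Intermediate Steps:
n = 1/604 (n = 1/(2*(-170 + 472)) = (½)/302 = (½)*(1/302) = 1/604 ≈ 0.0016556)
b(S) = S/3 (b(S) = (2*S)/6 = (2*S)*(⅙) = S/3)
n - 250*b(17) = 1/604 - 250*17/3 = 1/604 - 4250/3 = -2566997/1812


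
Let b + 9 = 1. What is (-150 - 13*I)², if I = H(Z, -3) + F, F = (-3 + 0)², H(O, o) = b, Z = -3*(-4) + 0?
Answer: 26569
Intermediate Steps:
b = -8 (b = -9 + 1 = -8)
Z = 12 (Z = 12 + 0 = 12)
H(O, o) = -8
F = 9 (F = (-3)² = 9)
I = 1 (I = -8 + 9 = 1)
(-150 - 13*I)² = (-150 - 13*1)² = (-150 - 13)² = (-163)² = 26569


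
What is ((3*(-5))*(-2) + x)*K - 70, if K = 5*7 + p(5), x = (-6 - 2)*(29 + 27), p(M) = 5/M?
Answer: -15118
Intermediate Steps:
x = -448 (x = -8*56 = -448)
K = 36 (K = 5*7 + 5/5 = 35 + 5*(⅕) = 35 + 1 = 36)
((3*(-5))*(-2) + x)*K - 70 = ((3*(-5))*(-2) - 448)*36 - 70 = (-15*(-2) - 448)*36 - 70 = (30 - 448)*36 - 70 = -418*36 - 70 = -15048 - 70 = -15118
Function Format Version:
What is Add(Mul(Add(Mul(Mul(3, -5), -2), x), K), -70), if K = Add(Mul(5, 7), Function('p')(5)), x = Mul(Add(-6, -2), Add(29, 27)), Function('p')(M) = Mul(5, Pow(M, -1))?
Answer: -15118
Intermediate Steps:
x = -448 (x = Mul(-8, 56) = -448)
K = 36 (K = Add(Mul(5, 7), Mul(5, Pow(5, -1))) = Add(35, Mul(5, Rational(1, 5))) = Add(35, 1) = 36)
Add(Mul(Add(Mul(Mul(3, -5), -2), x), K), -70) = Add(Mul(Add(Mul(Mul(3, -5), -2), -448), 36), -70) = Add(Mul(Add(Mul(-15, -2), -448), 36), -70) = Add(Mul(Add(30, -448), 36), -70) = Add(Mul(-418, 36), -70) = Add(-15048, -70) = -15118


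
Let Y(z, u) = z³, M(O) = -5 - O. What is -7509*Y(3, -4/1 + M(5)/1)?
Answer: -202743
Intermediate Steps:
-7509*Y(3, -4/1 + M(5)/1) = -7509*3³ = -7509*27 = -202743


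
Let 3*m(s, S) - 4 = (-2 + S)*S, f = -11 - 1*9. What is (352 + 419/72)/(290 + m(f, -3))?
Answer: 25763/21336 ≈ 1.2075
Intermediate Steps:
f = -20 (f = -11 - 9 = -20)
m(s, S) = 4/3 + S*(-2 + S)/3 (m(s, S) = 4/3 + ((-2 + S)*S)/3 = 4/3 + (S*(-2 + S))/3 = 4/3 + S*(-2 + S)/3)
(352 + 419/72)/(290 + m(f, -3)) = (352 + 419/72)/(290 + (4/3 - ⅔*(-3) + (⅓)*(-3)²)) = (352 + 419*(1/72))/(290 + (4/3 + 2 + (⅓)*9)) = (352 + 419/72)/(290 + (4/3 + 2 + 3)) = 25763/(72*(290 + 19/3)) = 25763/(72*(889/3)) = (25763/72)*(3/889) = 25763/21336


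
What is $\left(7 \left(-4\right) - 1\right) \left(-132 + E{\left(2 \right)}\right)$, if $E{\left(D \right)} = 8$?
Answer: $3596$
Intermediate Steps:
$\left(7 \left(-4\right) - 1\right) \left(-132 + E{\left(2 \right)}\right) = \left(7 \left(-4\right) - 1\right) \left(-132 + 8\right) = \left(-28 - 1\right) \left(-124\right) = \left(-29\right) \left(-124\right) = 3596$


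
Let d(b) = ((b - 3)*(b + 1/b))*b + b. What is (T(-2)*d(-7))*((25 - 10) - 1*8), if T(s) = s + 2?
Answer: 0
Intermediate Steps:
T(s) = 2 + s
d(b) = b + b*(-3 + b)*(b + 1/b) (d(b) = ((-3 + b)*(b + 1/b))*b + b = b*(-3 + b)*(b + 1/b) + b = b + b*(-3 + b)*(b + 1/b))
(T(-2)*d(-7))*((25 - 10) - 1*8) = ((2 - 2)*(-3 + (-7)**3 - 3*(-7)**2 + 2*(-7)))*((25 - 10) - 1*8) = (0*(-3 - 343 - 3*49 - 14))*(15 - 8) = (0*(-3 - 343 - 147 - 14))*7 = (0*(-507))*7 = 0*7 = 0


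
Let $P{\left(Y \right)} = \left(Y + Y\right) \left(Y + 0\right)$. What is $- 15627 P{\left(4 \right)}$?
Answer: $-500064$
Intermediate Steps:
$P{\left(Y \right)} = 2 Y^{2}$ ($P{\left(Y \right)} = 2 Y Y = 2 Y^{2}$)
$- 15627 P{\left(4 \right)} = - 15627 \cdot 2 \cdot 4^{2} = - 15627 \cdot 2 \cdot 16 = \left(-15627\right) 32 = -500064$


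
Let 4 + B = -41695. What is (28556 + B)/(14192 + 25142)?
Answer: -13143/39334 ≈ -0.33414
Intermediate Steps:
B = -41699 (B = -4 - 41695 = -41699)
(28556 + B)/(14192 + 25142) = (28556 - 41699)/(14192 + 25142) = -13143/39334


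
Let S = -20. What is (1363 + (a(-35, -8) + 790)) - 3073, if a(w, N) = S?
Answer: -940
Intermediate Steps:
a(w, N) = -20
(1363 + (a(-35, -8) + 790)) - 3073 = (1363 + (-20 + 790)) - 3073 = (1363 + 770) - 3073 = 2133 - 3073 = -940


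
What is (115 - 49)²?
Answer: 4356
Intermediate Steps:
(115 - 49)² = 66² = 4356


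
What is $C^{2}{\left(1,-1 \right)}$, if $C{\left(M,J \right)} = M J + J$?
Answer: $4$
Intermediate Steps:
$C{\left(M,J \right)} = J + J M$ ($C{\left(M,J \right)} = J M + J = J + J M$)
$C^{2}{\left(1,-1 \right)} = \left(- (1 + 1)\right)^{2} = \left(\left(-1\right) 2\right)^{2} = \left(-2\right)^{2} = 4$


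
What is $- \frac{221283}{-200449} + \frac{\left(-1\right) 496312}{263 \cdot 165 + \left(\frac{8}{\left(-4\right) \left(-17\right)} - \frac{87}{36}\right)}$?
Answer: $- \frac{18336168115539}{1774396797839} \approx -10.334$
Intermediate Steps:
$- \frac{221283}{-200449} + \frac{\left(-1\right) 496312}{263 \cdot 165 + \left(\frac{8}{\left(-4\right) \left(-17\right)} - \frac{87}{36}\right)} = \left(-221283\right) \left(- \frac{1}{200449}\right) - \frac{496312}{43395 + \left(\frac{8}{68} - \frac{29}{12}\right)} = \frac{221283}{200449} - \frac{496312}{43395 + \left(8 \cdot \frac{1}{68} - \frac{29}{12}\right)} = \frac{221283}{200449} - \frac{496312}{43395 + \left(\frac{2}{17} - \frac{29}{12}\right)} = \frac{221283}{200449} - \frac{496312}{43395 - \frac{469}{204}} = \frac{221283}{200449} - \frac{496312}{\frac{8852111}{204}} = \frac{221283}{200449} - \frac{101247648}{8852111} = - \frac{18336168115539}{1774396797839}$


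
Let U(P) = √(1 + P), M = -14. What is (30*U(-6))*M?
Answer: -420*I*√5 ≈ -939.15*I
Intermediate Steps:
(30*U(-6))*M = (30*√(1 - 6))*(-14) = (30*√(-5))*(-14) = (30*(I*√5))*(-14) = (30*I*√5)*(-14) = -420*I*√5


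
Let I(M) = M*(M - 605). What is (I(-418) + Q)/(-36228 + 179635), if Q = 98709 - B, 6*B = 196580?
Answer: 1480679/430221 ≈ 3.4417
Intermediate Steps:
B = 98290/3 (B = (1/6)*196580 = 98290/3 ≈ 32763.)
I(M) = M*(-605 + M)
Q = 197837/3 (Q = 98709 - 1*98290/3 = 98709 - 98290/3 = 197837/3 ≈ 65946.)
(I(-418) + Q)/(-36228 + 179635) = (-418*(-605 - 418) + 197837/3)/(-36228 + 179635) = (-418*(-1023) + 197837/3)/143407 = (427614 + 197837/3)*(1/143407) = (1480679/3)*(1/143407) = 1480679/430221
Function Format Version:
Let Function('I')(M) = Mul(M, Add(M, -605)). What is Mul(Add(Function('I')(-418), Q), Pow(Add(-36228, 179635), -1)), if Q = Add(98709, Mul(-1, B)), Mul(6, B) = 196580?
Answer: Rational(1480679, 430221) ≈ 3.4417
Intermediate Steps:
B = Rational(98290, 3) (B = Mul(Rational(1, 6), 196580) = Rational(98290, 3) ≈ 32763.)
Function('I')(M) = Mul(M, Add(-605, M))
Q = Rational(197837, 3) (Q = Add(98709, Mul(-1, Rational(98290, 3))) = Add(98709, Rational(-98290, 3)) = Rational(197837, 3) ≈ 65946.)
Mul(Add(Function('I')(-418), Q), Pow(Add(-36228, 179635), -1)) = Mul(Add(Mul(-418, Add(-605, -418)), Rational(197837, 3)), Pow(Add(-36228, 179635), -1)) = Mul(Add(Mul(-418, -1023), Rational(197837, 3)), Pow(143407, -1)) = Mul(Add(427614, Rational(197837, 3)), Rational(1, 143407)) = Mul(Rational(1480679, 3), Rational(1, 143407)) = Rational(1480679, 430221)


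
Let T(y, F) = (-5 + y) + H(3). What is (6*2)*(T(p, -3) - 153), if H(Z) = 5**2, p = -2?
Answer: -1620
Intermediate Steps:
H(Z) = 25
T(y, F) = 20 + y (T(y, F) = (-5 + y) + 25 = 20 + y)
(6*2)*(T(p, -3) - 153) = (6*2)*((20 - 2) - 153) = 12*(18 - 153) = 12*(-135) = -1620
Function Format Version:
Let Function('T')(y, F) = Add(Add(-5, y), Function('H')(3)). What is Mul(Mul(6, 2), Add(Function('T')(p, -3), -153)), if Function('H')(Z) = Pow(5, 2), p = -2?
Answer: -1620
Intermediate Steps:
Function('H')(Z) = 25
Function('T')(y, F) = Add(20, y) (Function('T')(y, F) = Add(Add(-5, y), 25) = Add(20, y))
Mul(Mul(6, 2), Add(Function('T')(p, -3), -153)) = Mul(Mul(6, 2), Add(Add(20, -2), -153)) = Mul(12, Add(18, -153)) = Mul(12, -135) = -1620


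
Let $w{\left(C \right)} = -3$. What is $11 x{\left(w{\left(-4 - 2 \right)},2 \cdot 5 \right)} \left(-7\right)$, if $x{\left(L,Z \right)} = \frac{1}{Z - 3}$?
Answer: $-11$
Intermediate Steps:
$x{\left(L,Z \right)} = \frac{1}{-3 + Z}$
$11 x{\left(w{\left(-4 - 2 \right)},2 \cdot 5 \right)} \left(-7\right) = \frac{11}{-3 + 2 \cdot 5} \left(-7\right) = \frac{11}{-3 + 10} \left(-7\right) = \frac{11}{7} \left(-7\right) = -11$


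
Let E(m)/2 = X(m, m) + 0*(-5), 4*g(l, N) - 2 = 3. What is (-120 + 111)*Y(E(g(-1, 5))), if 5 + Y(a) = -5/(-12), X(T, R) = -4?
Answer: 165/4 ≈ 41.250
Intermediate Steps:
g(l, N) = 5/4 (g(l, N) = ½ + (¼)*3 = ½ + ¾ = 5/4)
E(m) = -8 (E(m) = 2*(-4 + 0*(-5)) = 2*(-4 + 0) = 2*(-4) = -8)
Y(a) = -55/12 (Y(a) = -5 - 5/(-12) = -5 - 5*(-1/12) = -5 + 5/12 = -55/12)
(-120 + 111)*Y(E(g(-1, 5))) = (-120 + 111)*(-55/12) = -9*(-55/12) = 165/4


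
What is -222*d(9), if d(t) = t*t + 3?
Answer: -18648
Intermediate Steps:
d(t) = 3 + t**2 (d(t) = t**2 + 3 = 3 + t**2)
-222*d(9) = -222*(3 + 9**2) = -222*(3 + 81) = -222*84 = -18648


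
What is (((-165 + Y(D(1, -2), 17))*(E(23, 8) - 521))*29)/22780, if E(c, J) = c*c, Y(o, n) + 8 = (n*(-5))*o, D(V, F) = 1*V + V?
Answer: -19894/5695 ≈ -3.4932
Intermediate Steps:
D(V, F) = 2*V (D(V, F) = V + V = 2*V)
Y(o, n) = -8 - 5*n*o (Y(o, n) = -8 + (n*(-5))*o = -8 + (-5*n)*o = -8 - 5*n*o)
E(c, J) = c²
(((-165 + Y(D(1, -2), 17))*(E(23, 8) - 521))*29)/22780 = (((-165 + (-8 - 5*17*2*1))*(23² - 521))*29)/22780 = (((-165 + (-8 - 5*17*2))*(529 - 521))*29)*(1/22780) = (((-165 + (-8 - 170))*8)*29)*(1/22780) = (((-165 - 178)*8)*29)*(1/22780) = (-343*8*29)*(1/22780) = -2744*29*(1/22780) = -79576*1/22780 = -19894/5695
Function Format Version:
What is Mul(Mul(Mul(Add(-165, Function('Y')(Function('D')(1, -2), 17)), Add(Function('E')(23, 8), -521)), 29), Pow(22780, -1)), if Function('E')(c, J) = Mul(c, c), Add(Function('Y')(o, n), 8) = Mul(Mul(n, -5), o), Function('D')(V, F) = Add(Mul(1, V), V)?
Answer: Rational(-19894, 5695) ≈ -3.4932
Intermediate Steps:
Function('D')(V, F) = Mul(2, V) (Function('D')(V, F) = Add(V, V) = Mul(2, V))
Function('Y')(o, n) = Add(-8, Mul(-5, n, o)) (Function('Y')(o, n) = Add(-8, Mul(Mul(n, -5), o)) = Add(-8, Mul(Mul(-5, n), o)) = Add(-8, Mul(-5, n, o)))
Function('E')(c, J) = Pow(c, 2)
Mul(Mul(Mul(Add(-165, Function('Y')(Function('D')(1, -2), 17)), Add(Function('E')(23, 8), -521)), 29), Pow(22780, -1)) = Mul(Mul(Mul(Add(-165, Add(-8, Mul(-5, 17, Mul(2, 1)))), Add(Pow(23, 2), -521)), 29), Pow(22780, -1)) = Mul(Mul(Mul(Add(-165, Add(-8, Mul(-5, 17, 2))), Add(529, -521)), 29), Rational(1, 22780)) = Mul(Mul(Mul(Add(-165, Add(-8, -170)), 8), 29), Rational(1, 22780)) = Mul(Mul(Mul(Add(-165, -178), 8), 29), Rational(1, 22780)) = Mul(Mul(Mul(-343, 8), 29), Rational(1, 22780)) = Mul(Mul(-2744, 29), Rational(1, 22780)) = Mul(-79576, Rational(1, 22780)) = Rational(-19894, 5695)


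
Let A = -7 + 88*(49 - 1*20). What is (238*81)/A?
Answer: 19278/2545 ≈ 7.5749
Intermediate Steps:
A = 2545 (A = -7 + 88*(49 - 20) = -7 + 88*29 = -7 + 2552 = 2545)
(238*81)/A = (238*81)/2545 = 19278*(1/2545) = 19278/2545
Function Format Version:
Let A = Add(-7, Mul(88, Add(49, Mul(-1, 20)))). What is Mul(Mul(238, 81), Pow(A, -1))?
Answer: Rational(19278, 2545) ≈ 7.5749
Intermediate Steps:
A = 2545 (A = Add(-7, Mul(88, Add(49, -20))) = Add(-7, Mul(88, 29)) = Add(-7, 2552) = 2545)
Mul(Mul(238, 81), Pow(A, -1)) = Mul(Mul(238, 81), Pow(2545, -1)) = Mul(19278, Rational(1, 2545)) = Rational(19278, 2545)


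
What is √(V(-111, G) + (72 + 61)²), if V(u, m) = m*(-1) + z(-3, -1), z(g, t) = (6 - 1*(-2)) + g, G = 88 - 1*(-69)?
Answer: √17537 ≈ 132.43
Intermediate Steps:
G = 157 (G = 88 + 69 = 157)
z(g, t) = 8 + g (z(g, t) = (6 + 2) + g = 8 + g)
V(u, m) = 5 - m (V(u, m) = m*(-1) + (8 - 3) = -m + 5 = 5 - m)
√(V(-111, G) + (72 + 61)²) = √((5 - 1*157) + (72 + 61)²) = √((5 - 157) + 133²) = √(-152 + 17689) = √17537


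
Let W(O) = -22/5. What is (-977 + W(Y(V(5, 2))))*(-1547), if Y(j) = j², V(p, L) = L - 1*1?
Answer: 7591129/5 ≈ 1.5182e+6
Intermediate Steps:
V(p, L) = -1 + L (V(p, L) = L - 1 = -1 + L)
W(O) = -22/5 (W(O) = -22*⅕ = -22/5)
(-977 + W(Y(V(5, 2))))*(-1547) = (-977 - 22/5)*(-1547) = -4907/5*(-1547) = 7591129/5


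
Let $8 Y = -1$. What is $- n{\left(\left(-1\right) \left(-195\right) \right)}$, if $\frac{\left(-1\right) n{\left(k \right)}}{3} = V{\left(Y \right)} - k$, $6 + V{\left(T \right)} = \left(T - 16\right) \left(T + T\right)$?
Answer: $- \frac{18909}{32} \approx -590.91$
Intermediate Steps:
$Y = - \frac{1}{8}$ ($Y = \frac{1}{8} \left(-1\right) = - \frac{1}{8} \approx -0.125$)
$V{\left(T \right)} = -6 + 2 T \left(-16 + T\right)$ ($V{\left(T \right)} = -6 + \left(T - 16\right) \left(T + T\right) = -6 + \left(-16 + T\right) 2 T = -6 + 2 T \left(-16 + T\right)$)
$n{\left(k \right)} = \frac{189}{32} + 3 k$ ($n{\left(k \right)} = - 3 \left(\left(-6 - -4 + 2 \left(- \frac{1}{8}\right)^{2}\right) - k\right) = - 3 \left(\left(-6 + 4 + 2 \cdot \frac{1}{64}\right) - k\right) = - 3 \left(\left(-6 + 4 + \frac{1}{32}\right) - k\right) = - 3 \left(- \frac{63}{32} - k\right) = \frac{189}{32} + 3 k$)
$- n{\left(\left(-1\right) \left(-195\right) \right)} = - (\frac{189}{32} + 3 \left(\left(-1\right) \left(-195\right)\right)) = - (\frac{189}{32} + 3 \cdot 195) = - (\frac{189}{32} + 585) = \left(-1\right) \frac{18909}{32} = - \frac{18909}{32}$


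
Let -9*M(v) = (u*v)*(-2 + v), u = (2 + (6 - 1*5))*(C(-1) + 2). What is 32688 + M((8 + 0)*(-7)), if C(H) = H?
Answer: 94816/3 ≈ 31605.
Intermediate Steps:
u = 3 (u = (2 + (6 - 1*5))*(-1 + 2) = (2 + (6 - 5))*1 = (2 + 1)*1 = 3*1 = 3)
M(v) = -v*(-2 + v)/3 (M(v) = -3*v*(-2 + v)/9 = -v*(-2 + v)/3)
32688 + M((8 + 0)*(-7)) = 32688 + ((8 + 0)*(-7))*(2 - (8 + 0)*(-7))/3 = 32688 + (8*(-7))*(2 - 8*(-7))/3 = 32688 + (1/3)*(-56)*(2 - 1*(-56)) = 32688 + (1/3)*(-56)*(2 + 56) = 32688 + (1/3)*(-56)*58 = 32688 - 3248/3 = 94816/3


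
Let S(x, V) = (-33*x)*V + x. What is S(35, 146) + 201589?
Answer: 32994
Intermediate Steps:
S(x, V) = x - 33*V*x (S(x, V) = -33*V*x + x = x - 33*V*x)
S(35, 146) + 201589 = 35*(1 - 33*146) + 201589 = 35*(1 - 4818) + 201589 = 35*(-4817) + 201589 = -168595 + 201589 = 32994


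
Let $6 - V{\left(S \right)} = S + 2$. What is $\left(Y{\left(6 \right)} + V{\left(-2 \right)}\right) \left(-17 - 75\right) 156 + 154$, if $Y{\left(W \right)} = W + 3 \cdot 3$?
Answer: $-301238$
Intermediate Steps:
$Y{\left(W \right)} = 9 + W$ ($Y{\left(W \right)} = W + 9 = 9 + W$)
$V{\left(S \right)} = 4 - S$ ($V{\left(S \right)} = 6 - \left(S + 2\right) = 6 - \left(2 + S\right) = 4 - S$)
$\left(Y{\left(6 \right)} + V{\left(-2 \right)}\right) \left(-17 - 75\right) 156 + 154 = \left(\left(9 + 6\right) + \left(4 - -2\right)\right) \left(-17 - 75\right) 156 + 154 = \left(15 + \left(4 + 2\right)\right) \left(-92\right) 156 + 154 = \left(15 + 6\right) \left(-92\right) 156 + 154 = 21 \left(-92\right) 156 + 154 = \left(-1932\right) 156 + 154 = -301392 + 154 = -301238$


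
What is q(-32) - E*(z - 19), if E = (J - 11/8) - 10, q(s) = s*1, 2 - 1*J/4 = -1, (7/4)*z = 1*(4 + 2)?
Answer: -1247/56 ≈ -22.268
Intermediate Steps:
z = 24/7 (z = 4*(1*(4 + 2))/7 = 4*(1*6)/7 = (4/7)*6 = 24/7 ≈ 3.4286)
J = 12 (J = 8 - 4*(-1) = 8 + 4 = 12)
q(s) = s
E = 5/8 (E = (12 - 11/8) - 10 = 85/8 - 10 = 5/8 ≈ 0.62500)
q(-32) - E*(z - 19) = -32 - 5*(24/7 - 19)/8 = -32 - 5*(-109)/(8*7) = -32 - 1*(-545/56) = -32 + 545/56 = -1247/56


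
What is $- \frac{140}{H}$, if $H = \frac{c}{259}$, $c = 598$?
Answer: $- \frac{18130}{299} \approx -60.635$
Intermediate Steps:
$H = \frac{598}{259} \approx 2.3089$
$- \frac{140}{H} = - \frac{140}{\frac{598}{259}} = \left(-140\right) \frac{259}{598} = - \frac{18130}{299}$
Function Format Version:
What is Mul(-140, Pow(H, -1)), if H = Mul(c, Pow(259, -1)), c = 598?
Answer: Rational(-18130, 299) ≈ -60.635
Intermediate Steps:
H = Rational(598, 259) (H = Mul(598, Pow(259, -1)) = Mul(598, Rational(1, 259)) = Rational(598, 259) ≈ 2.3089)
Mul(-140, Pow(H, -1)) = Mul(-140, Pow(Rational(598, 259), -1)) = Mul(-140, Rational(259, 598)) = Rational(-18130, 299)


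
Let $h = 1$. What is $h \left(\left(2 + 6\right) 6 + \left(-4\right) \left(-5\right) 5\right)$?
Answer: $148$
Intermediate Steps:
$h \left(\left(2 + 6\right) 6 + \left(-4\right) \left(-5\right) 5\right) = 1 \left(\left(2 + 6\right) 6 + \left(-4\right) \left(-5\right) 5\right) = 1 \left(8 \cdot 6 + 20 \cdot 5\right) = 1 \left(48 + 100\right) = 1 \cdot 148 = 148$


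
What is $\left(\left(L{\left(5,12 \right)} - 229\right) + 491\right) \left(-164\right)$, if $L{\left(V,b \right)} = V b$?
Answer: $-52808$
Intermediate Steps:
$\left(\left(L{\left(5,12 \right)} - 229\right) + 491\right) \left(-164\right) = \left(\left(5 \cdot 12 - 229\right) + 491\right) \left(-164\right) = \left(\left(60 - 229\right) + 491\right) \left(-164\right) = \left(-169 + 491\right) \left(-164\right) = 322 \left(-164\right) = -52808$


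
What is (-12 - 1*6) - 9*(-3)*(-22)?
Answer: -612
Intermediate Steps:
(-12 - 1*6) - 9*(-3)*(-22) = (-12 - 6) + 27*(-22) = -18 - 594 = -612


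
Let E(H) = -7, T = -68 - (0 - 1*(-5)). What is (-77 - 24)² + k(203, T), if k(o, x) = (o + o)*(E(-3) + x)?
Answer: -22279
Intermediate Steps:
T = -73 (T = -68 - (0 + 5) = -68 - 1*5 = -68 - 5 = -73)
k(o, x) = 2*o*(-7 + x) (k(o, x) = (o + o)*(-7 + x) = (2*o)*(-7 + x) = 2*o*(-7 + x))
(-77 - 24)² + k(203, T) = (-77 - 24)² + 2*203*(-7 - 73) = (-101)² + 2*203*(-80) = 10201 - 32480 = -22279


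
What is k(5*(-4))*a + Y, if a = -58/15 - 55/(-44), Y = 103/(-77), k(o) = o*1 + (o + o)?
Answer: 11986/77 ≈ 155.66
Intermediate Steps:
k(o) = 3*o (k(o) = o + 2*o = 3*o)
Y = -103/77 (Y = 103*(-1/77) = -103/77 ≈ -1.3377)
a = -157/60 (a = -58*1/15 - 55*(-1/44) = -58/15 + 5/4 = -157/60 ≈ -2.6167)
k(5*(-4))*a + Y = (3*(5*(-4)))*(-157/60) - 103/77 = (3*(-20))*(-157/60) - 103/77 = -60*(-157/60) - 103/77 = 157 - 103/77 = 11986/77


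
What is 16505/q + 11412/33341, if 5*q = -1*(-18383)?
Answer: 2961252821/612907603 ≈ 4.8315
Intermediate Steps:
q = 18383/5 (q = (-1*(-18383))/5 = (1/5)*18383 = 18383/5 ≈ 3676.6)
16505/q + 11412/33341 = 16505/(18383/5) + 11412/33341 = 16505*(5/18383) + 11412*(1/33341) = 82525/18383 + 11412/33341 = 2961252821/612907603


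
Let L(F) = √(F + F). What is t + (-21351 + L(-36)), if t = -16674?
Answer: -38025 + 6*I*√2 ≈ -38025.0 + 8.4853*I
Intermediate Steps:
L(F) = √2*√F (L(F) = √(2*F) = √2*√F)
t + (-21351 + L(-36)) = -16674 + (-21351 + √2*√(-36)) = -16674 + (-21351 + √2*(6*I)) = -16674 + (-21351 + 6*I*√2) = -38025 + 6*I*√2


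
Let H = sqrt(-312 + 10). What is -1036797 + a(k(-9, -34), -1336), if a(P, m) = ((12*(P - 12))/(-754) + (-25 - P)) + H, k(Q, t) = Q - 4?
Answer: -390876843/377 + I*sqrt(302) ≈ -1.0368e+6 + 17.378*I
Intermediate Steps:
k(Q, t) = -4 + Q
H = I*sqrt(302) (H = sqrt(-302) = I*sqrt(302) ≈ 17.378*I)
a(P, m) = -9353/377 - 383*P/377 + I*sqrt(302) (a(P, m) = ((12*(P - 12))/(-754) + (-25 - P)) + I*sqrt(302) = ((12*(-12 + P))*(-1/754) + (-25 - P)) + I*sqrt(302) = ((-144 + 12*P)*(-1/754) + (-25 - P)) + I*sqrt(302) = ((72/377 - 6*P/377) + (-25 - P)) + I*sqrt(302) = (-9353/377 - 383*P/377) + I*sqrt(302) = -9353/377 - 383*P/377 + I*sqrt(302))
-1036797 + a(k(-9, -34), -1336) = -1036797 + (-9353/377 - 383*(-4 - 9)/377 + I*sqrt(302)) = -1036797 + (-9353/377 - 383/377*(-13) + I*sqrt(302)) = -1036797 + (-9353/377 + 383/29 + I*sqrt(302)) = -1036797 + (-4374/377 + I*sqrt(302)) = -390876843/377 + I*sqrt(302)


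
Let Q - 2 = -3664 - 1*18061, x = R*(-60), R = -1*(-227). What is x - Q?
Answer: 8103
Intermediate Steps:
R = 227
x = -13620 (x = 227*(-60) = -13620)
Q = -21723 (Q = 2 + (-3664 - 1*18061) = 2 + (-3664 - 18061) = 2 - 21725 = -21723)
x - Q = -13620 - 1*(-21723) = -13620 + 21723 = 8103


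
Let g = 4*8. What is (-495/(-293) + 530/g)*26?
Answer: 1112345/2344 ≈ 474.55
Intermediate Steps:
g = 32
(-495/(-293) + 530/g)*26 = (-495/(-293) + 530/32)*26 = (-495*(-1/293) + 530*(1/32))*26 = (495/293 + 265/16)*26 = (85565/4688)*26 = 1112345/2344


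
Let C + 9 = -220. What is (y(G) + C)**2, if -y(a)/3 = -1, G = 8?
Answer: 51076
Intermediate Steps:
y(a) = 3 (y(a) = -3*(-1) = 3)
C = -229 (C = -9 - 220 = -229)
(y(G) + C)**2 = (3 - 229)**2 = (-226)**2 = 51076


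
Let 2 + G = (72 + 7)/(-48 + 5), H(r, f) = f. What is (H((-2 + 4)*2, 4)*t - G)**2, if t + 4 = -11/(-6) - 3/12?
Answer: 565504/16641 ≈ 33.983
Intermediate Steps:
t = -29/12 (t = -4 + (-11/(-6) - 3/12) = -4 + (-11*(-1/6) - 3*1/12) = -4 + (11/6 - 1/4) = -4 + 19/12 = -29/12 ≈ -2.4167)
G = -165/43 (G = -2 + (72 + 7)/(-48 + 5) = -2 + 79/(-43) = -2 + 79*(-1/43) = -2 - 79/43 = -165/43 ≈ -3.8372)
(H((-2 + 4)*2, 4)*t - G)**2 = (4*(-29/12) - 1*(-165/43))**2 = (-29/3 + 165/43)**2 = (-752/129)**2 = 565504/16641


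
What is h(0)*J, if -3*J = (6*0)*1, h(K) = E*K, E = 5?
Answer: 0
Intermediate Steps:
h(K) = 5*K
J = 0 (J = -6*0/3 = -0 = -⅓*0 = 0)
h(0)*J = (5*0)*0 = 0*0 = 0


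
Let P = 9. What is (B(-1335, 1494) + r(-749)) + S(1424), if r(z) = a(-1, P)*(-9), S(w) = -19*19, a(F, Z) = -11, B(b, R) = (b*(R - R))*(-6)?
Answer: -262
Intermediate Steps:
B(b, R) = 0 (B(b, R) = (b*0)*(-6) = 0*(-6) = 0)
S(w) = -361
r(z) = 99 (r(z) = -11*(-9) = 99)
(B(-1335, 1494) + r(-749)) + S(1424) = (0 + 99) - 361 = 99 - 361 = -262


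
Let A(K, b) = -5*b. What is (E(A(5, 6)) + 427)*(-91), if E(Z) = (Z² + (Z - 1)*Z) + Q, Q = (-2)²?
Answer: -205751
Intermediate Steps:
Q = 4
E(Z) = 4 + Z² + Z*(-1 + Z) (E(Z) = (Z² + (Z - 1)*Z) + 4 = (Z² + (-1 + Z)*Z) + 4 = (Z² + Z*(-1 + Z)) + 4 = 4 + Z² + Z*(-1 + Z))
(E(A(5, 6)) + 427)*(-91) = ((4 - (-5)*6 + 2*(-5*6)²) + 427)*(-91) = ((4 - 1*(-30) + 2*(-30)²) + 427)*(-91) = ((4 + 30 + 2*900) + 427)*(-91) = ((4 + 30 + 1800) + 427)*(-91) = (1834 + 427)*(-91) = 2261*(-91) = -205751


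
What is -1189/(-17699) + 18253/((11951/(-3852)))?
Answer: -1244412320905/211520749 ≈ -5883.2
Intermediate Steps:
-1189/(-17699) + 18253/((11951/(-3852))) = -1189*(-1/17699) + 18253/((11951*(-1/3852))) = 1189/17699 + 18253/(-11951/3852) = 1189/17699 + 18253*(-3852/11951) = 1189/17699 - 70310556/11951 = -1244412320905/211520749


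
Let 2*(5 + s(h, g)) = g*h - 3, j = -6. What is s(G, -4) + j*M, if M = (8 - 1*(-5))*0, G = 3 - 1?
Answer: -21/2 ≈ -10.500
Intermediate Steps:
G = 2
s(h, g) = -13/2 + g*h/2 (s(h, g) = -5 + (g*h - 3)/2 = -5 + (-3 + g*h)/2 = -5 + (-3/2 + g*h/2) = -13/2 + g*h/2)
M = 0 (M = (8 + 5)*0 = 13*0 = 0)
s(G, -4) + j*M = (-13/2 + (½)*(-4)*2) - 6*0 = (-13/2 - 4) + 0 = -21/2 + 0 = -21/2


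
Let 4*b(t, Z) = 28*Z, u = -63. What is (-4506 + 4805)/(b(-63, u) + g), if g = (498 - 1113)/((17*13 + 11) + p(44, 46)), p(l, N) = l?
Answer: -27508/40777 ≈ -0.67460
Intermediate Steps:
b(t, Z) = 7*Z (b(t, Z) = (28*Z)/4 = 7*Z)
g = -205/92 (g = (498 - 1113)/((17*13 + 11) + 44) = -615/((221 + 11) + 44) = -615/(232 + 44) = -615/276 = -615*1/276 = -205/92 ≈ -2.2283)
(-4506 + 4805)/(b(-63, u) + g) = (-4506 + 4805)/(7*(-63) - 205/92) = 299/(-441 - 205/92) = 299/(-40777/92) = 299*(-92/40777) = -27508/40777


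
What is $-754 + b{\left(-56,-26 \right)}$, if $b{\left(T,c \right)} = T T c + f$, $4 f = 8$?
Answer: $-82288$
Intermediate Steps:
$f = 2$ ($f = \frac{1}{4} \cdot 8 = 2$)
$b{\left(T,c \right)} = 2 + c T^{2}$ ($b{\left(T,c \right)} = T T c + 2 = T^{2} c + 2 = c T^{2} + 2 = 2 + c T^{2}$)
$-754 + b{\left(-56,-26 \right)} = -754 + \left(2 - 26 \left(-56\right)^{2}\right) = -754 + \left(2 - 81536\right) = -754 - 81534 = -82288$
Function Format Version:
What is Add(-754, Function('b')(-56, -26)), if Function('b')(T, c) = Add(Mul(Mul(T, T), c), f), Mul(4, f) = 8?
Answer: -82288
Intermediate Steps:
f = 2 (f = Mul(Rational(1, 4), 8) = 2)
Function('b')(T, c) = Add(2, Mul(c, Pow(T, 2))) (Function('b')(T, c) = Add(Mul(Mul(T, T), c), 2) = Add(Mul(Pow(T, 2), c), 2) = Add(Mul(c, Pow(T, 2)), 2) = Add(2, Mul(c, Pow(T, 2))))
Add(-754, Function('b')(-56, -26)) = Add(-754, Add(2, Mul(-26, Pow(-56, 2)))) = Add(-754, Add(2, Mul(-26, 3136))) = Add(-754, Add(2, -81536)) = Add(-754, -81534) = -82288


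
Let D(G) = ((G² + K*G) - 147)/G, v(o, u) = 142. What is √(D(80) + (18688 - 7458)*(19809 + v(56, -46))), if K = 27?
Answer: 19*√248254665/20 ≈ 14968.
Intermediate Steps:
D(G) = (-147 + G² + 27*G)/G (D(G) = ((G² + 27*G) - 147)/G = (-147 + G² + 27*G)/G)
√(D(80) + (18688 - 7458)*(19809 + v(56, -46))) = √((27 + 80 - 147/80) + (18688 - 7458)*(19809 + 142)) = √((27 + 80 - 147*1/80) + 11230*19951) = √((27 + 80 - 147/80) + 224049730) = √(8413/80 + 224049730) = √(17923986813/80) = 19*√248254665/20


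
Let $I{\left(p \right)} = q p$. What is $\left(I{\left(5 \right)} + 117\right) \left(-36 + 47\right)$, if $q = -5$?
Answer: $1012$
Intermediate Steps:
$I{\left(p \right)} = - 5 p$
$\left(I{\left(5 \right)} + 117\right) \left(-36 + 47\right) = \left(\left(-5\right) 5 + 117\right) \left(-36 + 47\right) = \left(-25 + 117\right) 11 = 92 \cdot 11 = 1012$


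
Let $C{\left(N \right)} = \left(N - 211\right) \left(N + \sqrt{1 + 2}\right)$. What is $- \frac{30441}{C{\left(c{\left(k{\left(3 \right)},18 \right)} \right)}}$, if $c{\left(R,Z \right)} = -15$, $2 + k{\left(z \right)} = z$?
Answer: $- \frac{152205}{16724} - \frac{10147 \sqrt{3}}{16724} \approx -10.152$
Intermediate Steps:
$k{\left(z \right)} = -2 + z$
$C{\left(N \right)} = \left(-211 + N\right) \left(N + \sqrt{3}\right)$
$- \frac{30441}{C{\left(c{\left(k{\left(3 \right)},18 \right)} \right)}} = - \frac{30441}{\left(-15\right)^{2} - -3165 - 211 \sqrt{3} - 15 \sqrt{3}} = - \frac{30441}{225 + 3165 - 211 \sqrt{3} - 15 \sqrt{3}} = - \frac{30441}{3390 - 226 \sqrt{3}}$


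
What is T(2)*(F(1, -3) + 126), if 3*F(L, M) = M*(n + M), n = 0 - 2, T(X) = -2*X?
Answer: -524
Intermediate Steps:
n = -2
F(L, M) = M*(-2 + M)/3 (F(L, M) = (M*(-2 + M))/3 = M*(-2 + M)/3)
T(2)*(F(1, -3) + 126) = (-2*2)*((⅓)*(-3)*(-2 - 3) + 126) = -4*((⅓)*(-3)*(-5) + 126) = -4*(5 + 126) = -4*131 = -524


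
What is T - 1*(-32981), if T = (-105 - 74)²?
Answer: 65022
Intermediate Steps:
T = 32041 (T = (-179)² = 32041)
T - 1*(-32981) = 32041 - 1*(-32981) = 32041 + 32981 = 65022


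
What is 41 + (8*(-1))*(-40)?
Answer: 361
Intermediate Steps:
41 + (8*(-1))*(-40) = 41 - 8*(-40) = 41 + 320 = 361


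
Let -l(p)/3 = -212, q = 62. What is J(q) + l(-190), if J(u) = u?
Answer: 698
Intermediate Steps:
l(p) = 636 (l(p) = -3*(-212) = 636)
J(q) + l(-190) = 62 + 636 = 698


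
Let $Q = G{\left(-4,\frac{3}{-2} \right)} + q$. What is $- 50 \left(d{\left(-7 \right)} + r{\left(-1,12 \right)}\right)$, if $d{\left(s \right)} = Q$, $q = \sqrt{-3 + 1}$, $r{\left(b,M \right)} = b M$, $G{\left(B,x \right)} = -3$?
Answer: $750 - 50 i \sqrt{2} \approx 750.0 - 70.711 i$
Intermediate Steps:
$r{\left(b,M \right)} = M b$
$q = i \sqrt{2}$ ($q = \sqrt{-2} = i \sqrt{2} \approx 1.4142 i$)
$Q = -3 + i \sqrt{2} \approx -3.0 + 1.4142 i$
$d{\left(s \right)} = -3 + i \sqrt{2}$
$- 50 \left(d{\left(-7 \right)} + r{\left(-1,12 \right)}\right) = - 50 \left(\left(-3 + i \sqrt{2}\right) + 12 \left(-1\right)\right) = - 50 \left(\left(-3 + i \sqrt{2}\right) - 12\right) = - 50 \left(-15 + i \sqrt{2}\right) = 750 - 50 i \sqrt{2}$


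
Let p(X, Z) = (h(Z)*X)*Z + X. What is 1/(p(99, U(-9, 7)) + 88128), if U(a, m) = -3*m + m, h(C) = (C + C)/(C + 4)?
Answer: 5/421731 ≈ 1.1856e-5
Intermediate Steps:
h(C) = 2*C/(4 + C) (h(C) = (2*C)/(4 + C) = 2*C/(4 + C))
U(a, m) = -2*m
p(X, Z) = X + 2*X*Z**2/(4 + Z) (p(X, Z) = ((2*Z/(4 + Z))*X)*Z + X = (2*X*Z/(4 + Z))*Z + X = 2*X*Z**2/(4 + Z) + X = X + 2*X*Z**2/(4 + Z))
1/(p(99, U(-9, 7)) + 88128) = 1/(99*(4 - 2*7 + 2*(-2*7)**2)/(4 - 2*7) + 88128) = 1/(99*(4 - 14 + 2*(-14)**2)/(4 - 14) + 88128) = 1/(99*(4 - 14 + 2*196)/(-10) + 88128) = 1/(99*(-1/10)*(4 - 14 + 392) + 88128) = 1/(99*(-1/10)*382 + 88128) = 1/(-18909/5 + 88128) = 1/(421731/5) = 5/421731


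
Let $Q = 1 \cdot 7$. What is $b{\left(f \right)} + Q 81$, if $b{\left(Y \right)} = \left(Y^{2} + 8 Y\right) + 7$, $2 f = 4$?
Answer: $594$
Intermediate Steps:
$f = 2$ ($f = \frac{1}{2} \cdot 4 = 2$)
$b{\left(Y \right)} = 7 + Y^{2} + 8 Y$
$Q = 7$
$b{\left(f \right)} + Q 81 = \left(7 + 2^{2} + 8 \cdot 2\right) + 7 \cdot 81 = \left(7 + 4 + 16\right) + 567 = 27 + 567 = 594$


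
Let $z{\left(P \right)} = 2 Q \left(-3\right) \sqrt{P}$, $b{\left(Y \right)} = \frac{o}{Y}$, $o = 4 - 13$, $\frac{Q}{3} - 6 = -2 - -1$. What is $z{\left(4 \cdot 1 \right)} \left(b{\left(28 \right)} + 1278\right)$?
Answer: $- \frac{1609875}{7} \approx -2.2998 \cdot 10^{5}$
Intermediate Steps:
$Q = 15$ ($Q = 18 + 3 \left(-2 - -1\right) = 18 + 3 \left(-2 + 1\right) = 18 + 3 \left(-1\right) = 18 - 3 = 15$)
$o = -9$
$b{\left(Y \right)} = - \frac{9}{Y}$
$z{\left(P \right)} = - 90 \sqrt{P}$ ($z{\left(P \right)} = 2 \cdot 15 \left(-3\right) \sqrt{P} = 30 \left(-3\right) \sqrt{P} = - 90 \sqrt{P}$)
$z{\left(4 \cdot 1 \right)} \left(b{\left(28 \right)} + 1278\right) = - 90 \sqrt{4 \cdot 1} \left(- \frac{9}{28} + 1278\right) = - 90 \sqrt{4} \left(\left(-9\right) \frac{1}{28} + 1278\right) = \left(-90\right) 2 \left(- \frac{9}{28} + 1278\right) = \left(-180\right) \frac{35775}{28} = - \frac{1609875}{7}$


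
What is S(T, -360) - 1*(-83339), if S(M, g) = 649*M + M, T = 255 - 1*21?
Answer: 235439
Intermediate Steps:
T = 234 (T = 255 - 21 = 234)
S(M, g) = 650*M
S(T, -360) - 1*(-83339) = 650*234 - 1*(-83339) = 152100 + 83339 = 235439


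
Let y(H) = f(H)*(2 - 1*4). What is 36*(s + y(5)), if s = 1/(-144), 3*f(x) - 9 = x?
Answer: -1345/4 ≈ -336.25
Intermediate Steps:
f(x) = 3 + x/3
s = -1/144 ≈ -0.0069444
y(H) = -6 - 2*H/3 (y(H) = (3 + H/3)*(2 - 1*4) = (3 + H/3)*(2 - 4) = (3 + H/3)*(-2) = -6 - 2*H/3)
36*(s + y(5)) = 36*(-1/144 + (-6 - 2/3*5)) = 36*(-1/144 + (-6 - 10/3)) = 36*(-1/144 - 28/3) = 36*(-1345/144) = -1345/4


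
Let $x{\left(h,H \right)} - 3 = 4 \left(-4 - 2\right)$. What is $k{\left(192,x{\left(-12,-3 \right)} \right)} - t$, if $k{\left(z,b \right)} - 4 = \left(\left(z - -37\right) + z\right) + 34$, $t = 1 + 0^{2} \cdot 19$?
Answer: $458$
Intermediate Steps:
$x{\left(h,H \right)} = -21$ ($x{\left(h,H \right)} = 3 + 4 \left(-4 - 2\right) = 3 + 4 \left(-6\right) = 3 - 24 = -21$)
$t = 1$ ($t = 1 + 0 \cdot 19 = 1 + 0 = 1$)
$k{\left(z,b \right)} = 75 + 2 z$ ($k{\left(z,b \right)} = 4 + \left(\left(\left(z - -37\right) + z\right) + 34\right) = 4 + \left(\left(\left(z + 37\right) + z\right) + 34\right) = 4 + \left(\left(\left(37 + z\right) + z\right) + 34\right) = 4 + \left(\left(37 + 2 z\right) + 34\right) = 4 + \left(71 + 2 z\right) = 75 + 2 z$)
$k{\left(192,x{\left(-12,-3 \right)} \right)} - t = \left(75 + 2 \cdot 192\right) - 1 = \left(75 + 384\right) - 1 = 459 - 1 = 458$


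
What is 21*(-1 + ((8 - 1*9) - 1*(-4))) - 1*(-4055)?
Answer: 4097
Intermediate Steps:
21*(-1 + ((8 - 1*9) - 1*(-4))) - 1*(-4055) = 21*(-1 + ((8 - 9) + 4)) + 4055 = 21*(-1 + (-1 + 4)) + 4055 = 21*(-1 + 3) + 4055 = 21*2 + 4055 = 42 + 4055 = 4097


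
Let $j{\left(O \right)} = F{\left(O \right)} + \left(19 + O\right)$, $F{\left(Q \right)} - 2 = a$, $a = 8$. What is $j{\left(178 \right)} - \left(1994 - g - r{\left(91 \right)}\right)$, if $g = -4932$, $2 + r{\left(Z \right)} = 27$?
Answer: $-6694$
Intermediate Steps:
$r{\left(Z \right)} = 25$ ($r{\left(Z \right)} = -2 + 27 = 25$)
$F{\left(Q \right)} = 10$ ($F{\left(Q \right)} = 2 + 8 = 10$)
$j{\left(O \right)} = 29 + O$ ($j{\left(O \right)} = 10 + \left(19 + O\right) = 29 + O$)
$j{\left(178 \right)} - \left(1994 - g - r{\left(91 \right)}\right) = \left(29 + 178\right) + \left(-1994 + \left(-4932 + 25\right)\right) = 207 - 6901 = -6694$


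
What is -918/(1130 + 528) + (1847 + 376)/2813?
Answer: 551700/2331977 ≈ 0.23658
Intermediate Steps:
-918/(1130 + 528) + (1847 + 376)/2813 = -918/1658 + 2223*(1/2813) = -918*1/1658 + 2223/2813 = -459/829 + 2223/2813 = 551700/2331977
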